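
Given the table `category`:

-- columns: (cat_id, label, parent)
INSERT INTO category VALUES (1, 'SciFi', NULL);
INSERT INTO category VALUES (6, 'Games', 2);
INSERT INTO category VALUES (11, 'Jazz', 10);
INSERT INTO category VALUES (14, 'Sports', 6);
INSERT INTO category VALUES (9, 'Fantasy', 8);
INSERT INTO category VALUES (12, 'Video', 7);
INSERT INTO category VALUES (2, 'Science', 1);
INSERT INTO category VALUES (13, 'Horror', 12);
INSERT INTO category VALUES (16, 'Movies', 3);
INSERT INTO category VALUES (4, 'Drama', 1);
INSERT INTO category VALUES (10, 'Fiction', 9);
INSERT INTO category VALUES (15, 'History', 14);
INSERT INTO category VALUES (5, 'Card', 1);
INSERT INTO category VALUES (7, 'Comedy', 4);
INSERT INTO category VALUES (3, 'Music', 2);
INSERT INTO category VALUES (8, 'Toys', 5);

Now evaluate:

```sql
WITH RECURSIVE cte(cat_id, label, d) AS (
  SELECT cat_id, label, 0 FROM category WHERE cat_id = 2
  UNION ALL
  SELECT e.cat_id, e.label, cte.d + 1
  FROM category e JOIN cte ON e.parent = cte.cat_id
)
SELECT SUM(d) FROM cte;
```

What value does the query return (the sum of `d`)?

Base: cat_id=2 (Science) at d 0.
Iteration 1: rows with parent in {2} -> Music (id 3, d 1), Games (id 6, d 1).
Iteration 2: rows with parent in {3,6} -> Sports (id 14, d 2), Movies (id 16, d 2).
Iteration 3: rows with parent in {14,16} -> History (id 15, d 3).
Iteration 4: no rows with parent in {15}; recursion stops.
SUM(d) = 0 + 1 + 1 + 2 + 2 + 3 = 9.

9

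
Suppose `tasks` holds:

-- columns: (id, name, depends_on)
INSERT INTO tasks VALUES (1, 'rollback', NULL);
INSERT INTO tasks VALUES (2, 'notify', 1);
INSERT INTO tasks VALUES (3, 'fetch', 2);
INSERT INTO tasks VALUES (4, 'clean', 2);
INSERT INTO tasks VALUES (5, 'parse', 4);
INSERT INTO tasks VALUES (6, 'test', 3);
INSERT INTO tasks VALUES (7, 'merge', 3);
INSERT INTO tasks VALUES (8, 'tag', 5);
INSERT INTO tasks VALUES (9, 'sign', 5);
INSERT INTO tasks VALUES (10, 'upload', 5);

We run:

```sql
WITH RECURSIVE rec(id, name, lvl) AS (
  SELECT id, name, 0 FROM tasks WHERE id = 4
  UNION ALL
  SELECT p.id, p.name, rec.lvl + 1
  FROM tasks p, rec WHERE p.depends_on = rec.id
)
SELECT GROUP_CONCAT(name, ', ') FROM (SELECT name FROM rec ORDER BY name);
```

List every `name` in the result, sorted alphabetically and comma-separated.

Base: id=4 (clean) at lvl 0.
Iteration 1: rows with depends_on in {4} -> parse (id 5, lvl 1).
Iteration 2: rows with depends_on in {5} -> tag (id 8, lvl 2), sign (id 9, lvl 2), upload (id 10, lvl 2).
Iteration 3: no rows with depends_on in {8,9,10}; recursion stops.

clean, parse, sign, tag, upload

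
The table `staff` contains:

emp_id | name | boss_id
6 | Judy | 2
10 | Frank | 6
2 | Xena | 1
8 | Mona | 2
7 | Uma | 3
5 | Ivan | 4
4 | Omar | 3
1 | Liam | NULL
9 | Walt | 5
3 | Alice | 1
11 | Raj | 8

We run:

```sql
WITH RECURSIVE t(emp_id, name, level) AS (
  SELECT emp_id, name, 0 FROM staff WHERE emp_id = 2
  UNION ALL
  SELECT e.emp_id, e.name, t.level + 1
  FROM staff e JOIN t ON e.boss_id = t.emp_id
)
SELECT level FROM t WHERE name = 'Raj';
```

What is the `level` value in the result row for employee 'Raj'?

Base: emp_id=2 (Xena) at level 0.
Iteration 1: rows with boss_id in {2} -> Judy (id 6, level 1), Mona (id 8, level 1).
Iteration 2: rows with boss_id in {6,8} -> Frank (id 10, level 2), Raj (id 11, level 2).
Iteration 3: no rows with boss_id in {10,11}; recursion stops.

2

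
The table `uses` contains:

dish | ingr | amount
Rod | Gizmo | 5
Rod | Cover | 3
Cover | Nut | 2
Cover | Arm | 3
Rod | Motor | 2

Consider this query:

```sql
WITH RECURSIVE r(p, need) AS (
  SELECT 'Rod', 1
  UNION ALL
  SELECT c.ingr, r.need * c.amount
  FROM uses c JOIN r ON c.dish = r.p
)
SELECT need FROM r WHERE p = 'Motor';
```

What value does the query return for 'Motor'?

Base: (Rod, need=1).
Iteration 1: components of {Rod} -> Cover = 1*3 = 3, Gizmo = 1*5 = 5, Motor = 1*2 = 2.
Iteration 2: components of {Cover,Gizmo,Motor} -> Arm = 3*3 = 9, Nut = 3*2 = 6.
Iteration 3: no further components; recursion stops.

2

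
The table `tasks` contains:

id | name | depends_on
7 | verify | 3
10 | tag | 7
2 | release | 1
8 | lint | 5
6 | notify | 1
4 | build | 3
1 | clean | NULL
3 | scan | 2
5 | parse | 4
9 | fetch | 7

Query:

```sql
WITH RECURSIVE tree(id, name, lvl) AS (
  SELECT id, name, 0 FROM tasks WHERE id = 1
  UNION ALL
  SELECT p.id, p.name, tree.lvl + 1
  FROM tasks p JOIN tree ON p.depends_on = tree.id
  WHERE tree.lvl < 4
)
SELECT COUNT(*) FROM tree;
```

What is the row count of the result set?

Base: id=1 (clean) at lvl 0.
Iteration 1: rows with depends_on in {1} -> release (id 2, lvl 1), notify (id 6, lvl 1).
Iteration 2: rows with depends_on in {2,6} -> scan (id 3, lvl 2).
Iteration 3: rows with depends_on in {3} -> build (id 4, lvl 3), verify (id 7, lvl 3).
Iteration 4: rows with depends_on in {4,7} -> parse (id 5, lvl 4), fetch (id 9, lvl 4), tag (id 10, lvl 4).
Iteration 5: lvl < 4 fails for all current rows; recursion stops.
Total rows emitted: 9.

9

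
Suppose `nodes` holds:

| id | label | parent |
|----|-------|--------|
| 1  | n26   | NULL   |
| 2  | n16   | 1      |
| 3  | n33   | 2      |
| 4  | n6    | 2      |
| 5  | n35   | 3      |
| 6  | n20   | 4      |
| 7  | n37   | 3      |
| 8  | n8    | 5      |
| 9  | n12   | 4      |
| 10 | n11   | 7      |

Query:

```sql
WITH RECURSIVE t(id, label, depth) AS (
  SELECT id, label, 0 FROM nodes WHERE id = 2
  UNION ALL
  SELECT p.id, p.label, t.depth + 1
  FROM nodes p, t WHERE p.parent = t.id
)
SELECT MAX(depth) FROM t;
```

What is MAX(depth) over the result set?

3

Base: id=2 (n16) at depth 0.
Iteration 1: rows with parent in {2} -> n33 (id 3, depth 1), n6 (id 4, depth 1).
Iteration 2: rows with parent in {3,4} -> n35 (id 5, depth 2), n20 (id 6, depth 2), n37 (id 7, depth 2), n12 (id 9, depth 2).
Iteration 3: rows with parent in {5,6,7,9} -> n8 (id 8, depth 3), n11 (id 10, depth 3).
Iteration 4: no rows with parent in {8,10}; recursion stops.
depth values: 0, 1, 1, 2, 2, 2, 2, 3, 3; the maximum is 3.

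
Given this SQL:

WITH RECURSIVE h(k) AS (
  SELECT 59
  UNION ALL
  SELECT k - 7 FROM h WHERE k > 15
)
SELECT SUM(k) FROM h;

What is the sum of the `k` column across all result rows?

276

Base: k=59.
Iteration 1: 59 > 15 holds -> k = 59 - 7 = 52.
Iteration 2: 52 > 15 holds -> k = 52 - 7 = 45.
Iteration 3: 45 > 15 holds -> k = 45 - 7 = 38.
Iteration 4: 38 > 15 holds -> k = 38 - 7 = 31.
Iteration 5: 31 > 15 holds -> k = 31 - 7 = 24.
Iteration 6: 24 > 15 holds -> k = 24 - 7 = 17.
Iteration 7: 17 > 15 holds -> k = 17 - 7 = 10.
Iteration 8: 10 > 15 fails; recursion stops.
SUM(k) = 59 + 52 + 45 + 38 + 31 + 24 + 17 + 10 = 276.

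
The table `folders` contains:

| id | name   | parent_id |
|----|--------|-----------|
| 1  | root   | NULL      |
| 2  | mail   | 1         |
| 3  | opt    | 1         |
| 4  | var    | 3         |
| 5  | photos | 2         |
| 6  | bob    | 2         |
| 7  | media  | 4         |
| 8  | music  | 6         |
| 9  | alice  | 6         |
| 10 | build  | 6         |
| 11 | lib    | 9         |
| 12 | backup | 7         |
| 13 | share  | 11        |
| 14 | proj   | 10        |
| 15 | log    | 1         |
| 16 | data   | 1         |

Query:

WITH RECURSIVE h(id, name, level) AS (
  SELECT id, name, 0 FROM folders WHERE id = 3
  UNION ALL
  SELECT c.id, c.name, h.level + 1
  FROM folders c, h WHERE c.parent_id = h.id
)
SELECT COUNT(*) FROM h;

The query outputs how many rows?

Base: id=3 (opt) at level 0.
Iteration 1: rows with parent_id in {3} -> var (id 4, level 1).
Iteration 2: rows with parent_id in {4} -> media (id 7, level 2).
Iteration 3: rows with parent_id in {7} -> backup (id 12, level 3).
Iteration 4: no rows with parent_id in {12}; recursion stops.
Total rows emitted: 4.

4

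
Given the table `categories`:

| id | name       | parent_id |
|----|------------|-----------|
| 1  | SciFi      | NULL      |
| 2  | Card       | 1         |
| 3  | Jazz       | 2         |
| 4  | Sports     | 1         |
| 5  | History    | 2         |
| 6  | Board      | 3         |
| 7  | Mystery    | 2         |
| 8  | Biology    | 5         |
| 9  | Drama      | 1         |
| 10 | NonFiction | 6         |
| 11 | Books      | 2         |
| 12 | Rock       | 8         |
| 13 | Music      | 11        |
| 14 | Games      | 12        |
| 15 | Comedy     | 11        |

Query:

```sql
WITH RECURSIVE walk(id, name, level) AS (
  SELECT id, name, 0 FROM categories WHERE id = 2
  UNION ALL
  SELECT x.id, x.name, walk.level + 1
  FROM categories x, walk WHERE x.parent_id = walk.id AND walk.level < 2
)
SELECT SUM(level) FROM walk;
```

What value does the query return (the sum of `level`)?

Base: id=2 (Card) at level 0.
Iteration 1: rows with parent_id in {2} -> Jazz (id 3, level 1), History (id 5, level 1), Mystery (id 7, level 1), Books (id 11, level 1).
Iteration 2: rows with parent_id in {3,5,7,11} -> Board (id 6, level 2), Biology (id 8, level 2), Music (id 13, level 2), Comedy (id 15, level 2).
Iteration 3: level < 2 fails for all current rows; recursion stops.
SUM(level) = 0 + 1 + 1 + 1 + 1 + 2 + 2 + 2 + 2 = 12.

12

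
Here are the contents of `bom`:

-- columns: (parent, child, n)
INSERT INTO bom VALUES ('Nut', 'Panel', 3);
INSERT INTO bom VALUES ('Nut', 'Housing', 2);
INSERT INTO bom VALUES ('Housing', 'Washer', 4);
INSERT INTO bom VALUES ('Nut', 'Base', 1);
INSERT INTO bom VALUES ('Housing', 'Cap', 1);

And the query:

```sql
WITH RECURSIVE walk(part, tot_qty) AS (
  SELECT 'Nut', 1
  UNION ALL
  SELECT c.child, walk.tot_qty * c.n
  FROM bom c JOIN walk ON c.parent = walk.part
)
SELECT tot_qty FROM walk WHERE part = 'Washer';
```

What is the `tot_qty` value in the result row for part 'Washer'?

Base: (Nut, tot_qty=1).
Iteration 1: components of {Nut} -> Base = 1*1 = 1, Housing = 1*2 = 2, Panel = 1*3 = 3.
Iteration 2: components of {Base,Housing,Panel} -> Cap = 2*1 = 2, Washer = 2*4 = 8.
Iteration 3: no further components; recursion stops.

8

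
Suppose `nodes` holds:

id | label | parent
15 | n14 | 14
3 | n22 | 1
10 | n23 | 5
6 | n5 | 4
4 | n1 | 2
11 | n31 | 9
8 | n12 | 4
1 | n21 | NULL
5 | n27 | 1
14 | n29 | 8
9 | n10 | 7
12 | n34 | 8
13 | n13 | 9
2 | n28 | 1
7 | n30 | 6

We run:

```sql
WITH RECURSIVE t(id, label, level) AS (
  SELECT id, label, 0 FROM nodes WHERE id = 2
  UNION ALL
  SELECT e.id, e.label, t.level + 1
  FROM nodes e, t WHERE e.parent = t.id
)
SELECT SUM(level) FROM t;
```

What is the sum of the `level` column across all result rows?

Base: id=2 (n28) at level 0.
Iteration 1: rows with parent in {2} -> n1 (id 4, level 1).
Iteration 2: rows with parent in {4} -> n5 (id 6, level 2), n12 (id 8, level 2).
Iteration 3: rows with parent in {6,8} -> n30 (id 7, level 3), n34 (id 12, level 3), n29 (id 14, level 3).
Iteration 4: rows with parent in {7,12,14} -> n10 (id 9, level 4), n14 (id 15, level 4).
Iteration 5: rows with parent in {9,15} -> n31 (id 11, level 5), n13 (id 13, level 5).
Iteration 6: no rows with parent in {11,13}; recursion stops.
SUM(level) = 0 + 1 + 2 + 2 + 3 + 3 + 3 + 4 + 4 + 5 + 5 = 32.

32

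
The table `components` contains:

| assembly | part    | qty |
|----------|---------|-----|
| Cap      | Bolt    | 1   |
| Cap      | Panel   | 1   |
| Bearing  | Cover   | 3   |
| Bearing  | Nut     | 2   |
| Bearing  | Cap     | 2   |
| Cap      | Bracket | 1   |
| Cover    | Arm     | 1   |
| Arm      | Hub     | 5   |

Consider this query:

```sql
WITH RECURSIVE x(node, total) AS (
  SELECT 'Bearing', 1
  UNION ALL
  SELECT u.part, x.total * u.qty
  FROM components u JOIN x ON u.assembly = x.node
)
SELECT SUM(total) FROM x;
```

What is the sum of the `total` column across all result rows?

Base: (Bearing, total=1).
Iteration 1: components of {Bearing} -> Cap = 1*2 = 2, Cover = 1*3 = 3, Nut = 1*2 = 2.
Iteration 2: components of {Cap,Cover,Nut} -> Arm = 3*1 = 3, Bolt = 2*1 = 2, Bracket = 2*1 = 2, Panel = 2*1 = 2.
Iteration 3: components of {Arm,Bolt,Bracket,Panel} -> Hub = 3*5 = 15.
Iteration 4: no further components; recursion stops.
SUM(total) = 1 + 3 + 2 + 2 + 3 + 2 + 2 + 2 + 15 = 32.

32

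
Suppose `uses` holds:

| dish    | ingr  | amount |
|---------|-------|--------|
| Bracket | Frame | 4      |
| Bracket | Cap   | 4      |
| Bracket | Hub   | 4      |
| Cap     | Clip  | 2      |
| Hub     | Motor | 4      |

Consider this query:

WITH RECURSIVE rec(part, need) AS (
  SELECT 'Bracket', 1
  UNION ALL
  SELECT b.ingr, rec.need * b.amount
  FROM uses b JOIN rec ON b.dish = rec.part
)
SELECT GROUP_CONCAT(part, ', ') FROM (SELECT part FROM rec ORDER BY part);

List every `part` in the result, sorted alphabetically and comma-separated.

Bracket, Cap, Clip, Frame, Hub, Motor

Base: (Bracket, need=1).
Iteration 1: components of {Bracket} -> Cap = 1*4 = 4, Frame = 1*4 = 4, Hub = 1*4 = 4.
Iteration 2: components of {Cap,Frame,Hub} -> Clip = 4*2 = 8, Motor = 4*4 = 16.
Iteration 3: no further components; recursion stops.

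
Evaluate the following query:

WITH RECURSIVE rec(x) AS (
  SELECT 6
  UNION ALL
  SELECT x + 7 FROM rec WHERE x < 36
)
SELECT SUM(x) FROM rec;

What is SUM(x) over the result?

Base: x=6.
Iteration 1: 6 < 36 holds -> x = 6 + 7 = 13.
Iteration 2: 13 < 36 holds -> x = 13 + 7 = 20.
Iteration 3: 20 < 36 holds -> x = 20 + 7 = 27.
Iteration 4: 27 < 36 holds -> x = 27 + 7 = 34.
Iteration 5: 34 < 36 holds -> x = 34 + 7 = 41.
Iteration 6: 41 < 36 fails; recursion stops.
SUM(x) = 6 + 13 + 20 + 27 + 34 + 41 = 141.

141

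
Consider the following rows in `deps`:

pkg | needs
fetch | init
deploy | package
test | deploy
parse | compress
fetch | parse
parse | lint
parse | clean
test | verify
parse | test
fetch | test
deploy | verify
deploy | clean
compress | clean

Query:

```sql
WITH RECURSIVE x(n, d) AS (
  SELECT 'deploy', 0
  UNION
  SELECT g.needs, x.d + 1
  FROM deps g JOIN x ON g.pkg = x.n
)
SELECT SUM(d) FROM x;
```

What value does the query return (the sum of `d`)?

3

Base: (deploy, d=0).
Iteration 1: edges from {deploy} -> (clean, d=1), (package, d=1), (verify, d=1).
Iteration 2: no outgoing edges from {clean,package,verify}; recursion stops.
SUM(d) = 0 + 1 + 1 + 1 = 3.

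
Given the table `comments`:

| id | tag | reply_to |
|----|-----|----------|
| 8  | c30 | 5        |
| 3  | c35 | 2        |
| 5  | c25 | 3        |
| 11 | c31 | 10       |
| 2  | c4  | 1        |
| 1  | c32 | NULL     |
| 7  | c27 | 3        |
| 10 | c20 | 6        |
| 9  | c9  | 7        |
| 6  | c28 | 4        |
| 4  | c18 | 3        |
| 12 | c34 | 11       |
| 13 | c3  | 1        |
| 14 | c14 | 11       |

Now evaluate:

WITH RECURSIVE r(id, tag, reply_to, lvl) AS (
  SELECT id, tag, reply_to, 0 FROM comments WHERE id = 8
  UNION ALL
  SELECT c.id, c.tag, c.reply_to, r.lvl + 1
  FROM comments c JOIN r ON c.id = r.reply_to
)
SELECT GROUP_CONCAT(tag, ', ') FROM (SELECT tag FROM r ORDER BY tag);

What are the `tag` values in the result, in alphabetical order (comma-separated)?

Base: id=8 (c30), reply_to=5, lvl 0.
Iteration 1: join on id=5 -> c25 (id 5, reply_to=3, lvl 1).
Iteration 2: join on id=3 -> c35 (id 3, reply_to=2, lvl 2).
Iteration 3: join on id=2 -> c4 (id 2, reply_to=1, lvl 3).
Iteration 4: join on id=1 -> c32 (id 1, reply_to=NULL, lvl 4).
Iteration 5: reply_to is NULL; no match; recursion stops.

c25, c30, c32, c35, c4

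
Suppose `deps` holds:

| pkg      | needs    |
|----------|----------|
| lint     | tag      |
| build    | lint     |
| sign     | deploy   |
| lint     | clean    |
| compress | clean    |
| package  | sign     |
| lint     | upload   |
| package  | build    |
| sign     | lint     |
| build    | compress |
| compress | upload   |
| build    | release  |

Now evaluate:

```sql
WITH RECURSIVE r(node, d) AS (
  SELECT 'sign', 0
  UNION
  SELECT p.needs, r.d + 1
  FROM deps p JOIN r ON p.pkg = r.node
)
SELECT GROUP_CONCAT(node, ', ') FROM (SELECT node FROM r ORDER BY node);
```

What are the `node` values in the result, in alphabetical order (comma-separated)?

clean, deploy, lint, sign, tag, upload

Base: (sign, d=0).
Iteration 1: edges from {sign} -> (deploy, d=1), (lint, d=1).
Iteration 2: edges from {deploy,lint} -> (clean, d=2), (tag, d=2), (upload, d=2).
Iteration 3: no outgoing edges from {clean,tag,upload}; recursion stops.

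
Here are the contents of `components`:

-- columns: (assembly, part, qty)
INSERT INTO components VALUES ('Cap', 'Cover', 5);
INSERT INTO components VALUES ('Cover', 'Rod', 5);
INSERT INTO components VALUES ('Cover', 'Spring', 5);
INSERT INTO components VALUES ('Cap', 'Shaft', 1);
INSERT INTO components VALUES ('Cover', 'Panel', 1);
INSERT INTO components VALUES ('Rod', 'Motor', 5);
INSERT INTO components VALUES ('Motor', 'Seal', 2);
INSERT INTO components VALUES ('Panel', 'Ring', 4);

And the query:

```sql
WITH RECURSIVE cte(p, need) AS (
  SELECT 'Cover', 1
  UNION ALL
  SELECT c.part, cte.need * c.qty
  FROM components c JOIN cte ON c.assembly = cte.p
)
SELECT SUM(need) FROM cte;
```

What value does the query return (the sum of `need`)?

Base: (Cover, need=1).
Iteration 1: components of {Cover} -> Panel = 1*1 = 1, Rod = 1*5 = 5, Spring = 1*5 = 5.
Iteration 2: components of {Panel,Rod,Spring} -> Motor = 5*5 = 25, Ring = 1*4 = 4.
Iteration 3: components of {Motor,Ring} -> Seal = 25*2 = 50.
Iteration 4: no further components; recursion stops.
SUM(need) = 1 + 5 + 5 + 1 + 25 + 4 + 50 = 91.

91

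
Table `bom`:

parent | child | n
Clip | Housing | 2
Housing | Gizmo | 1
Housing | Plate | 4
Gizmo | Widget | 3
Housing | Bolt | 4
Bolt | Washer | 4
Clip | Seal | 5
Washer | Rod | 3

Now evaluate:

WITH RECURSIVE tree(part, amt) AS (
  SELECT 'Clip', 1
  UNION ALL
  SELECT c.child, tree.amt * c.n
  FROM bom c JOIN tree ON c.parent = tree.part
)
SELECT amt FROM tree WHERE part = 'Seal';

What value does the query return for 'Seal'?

Base: (Clip, amt=1).
Iteration 1: components of {Clip} -> Housing = 1*2 = 2, Seal = 1*5 = 5.
Iteration 2: components of {Housing,Seal} -> Bolt = 2*4 = 8, Gizmo = 2*1 = 2, Plate = 2*4 = 8.
Iteration 3: components of {Bolt,Gizmo,Plate} -> Washer = 8*4 = 32, Widget = 2*3 = 6.
Iteration 4: components of {Washer,Widget} -> Rod = 32*3 = 96.
Iteration 5: no further components; recursion stops.

5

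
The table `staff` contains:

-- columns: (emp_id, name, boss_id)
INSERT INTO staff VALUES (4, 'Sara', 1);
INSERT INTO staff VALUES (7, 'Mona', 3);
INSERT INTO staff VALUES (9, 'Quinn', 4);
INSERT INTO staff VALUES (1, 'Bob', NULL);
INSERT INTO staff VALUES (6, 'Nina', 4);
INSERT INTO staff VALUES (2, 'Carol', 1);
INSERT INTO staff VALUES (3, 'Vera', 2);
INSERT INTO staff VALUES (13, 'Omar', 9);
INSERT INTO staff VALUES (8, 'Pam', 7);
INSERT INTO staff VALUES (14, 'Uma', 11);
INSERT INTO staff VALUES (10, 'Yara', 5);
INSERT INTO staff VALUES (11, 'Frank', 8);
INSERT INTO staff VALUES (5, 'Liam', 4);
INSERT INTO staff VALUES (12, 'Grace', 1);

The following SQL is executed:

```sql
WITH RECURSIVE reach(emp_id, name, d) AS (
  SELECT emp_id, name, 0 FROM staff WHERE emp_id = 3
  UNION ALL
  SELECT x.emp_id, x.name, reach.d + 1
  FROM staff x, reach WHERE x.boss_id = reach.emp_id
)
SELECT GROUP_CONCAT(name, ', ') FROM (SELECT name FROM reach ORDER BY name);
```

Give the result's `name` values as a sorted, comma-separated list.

Frank, Mona, Pam, Uma, Vera

Base: emp_id=3 (Vera) at d 0.
Iteration 1: rows with boss_id in {3} -> Mona (id 7, d 1).
Iteration 2: rows with boss_id in {7} -> Pam (id 8, d 2).
Iteration 3: rows with boss_id in {8} -> Frank (id 11, d 3).
Iteration 4: rows with boss_id in {11} -> Uma (id 14, d 4).
Iteration 5: no rows with boss_id in {14}; recursion stops.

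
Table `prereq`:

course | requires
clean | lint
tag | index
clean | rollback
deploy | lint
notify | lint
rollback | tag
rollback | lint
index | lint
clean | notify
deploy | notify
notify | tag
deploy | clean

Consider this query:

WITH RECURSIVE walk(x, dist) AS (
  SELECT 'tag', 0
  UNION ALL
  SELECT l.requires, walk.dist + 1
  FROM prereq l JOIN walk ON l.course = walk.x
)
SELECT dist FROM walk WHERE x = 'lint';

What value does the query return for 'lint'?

2

Base: (tag, dist=0).
Iteration 1: edges from {tag} -> (index, dist=1).
Iteration 2: edges from {index} -> (lint, dist=2).
Iteration 3: no outgoing edges from {lint}; recursion stops.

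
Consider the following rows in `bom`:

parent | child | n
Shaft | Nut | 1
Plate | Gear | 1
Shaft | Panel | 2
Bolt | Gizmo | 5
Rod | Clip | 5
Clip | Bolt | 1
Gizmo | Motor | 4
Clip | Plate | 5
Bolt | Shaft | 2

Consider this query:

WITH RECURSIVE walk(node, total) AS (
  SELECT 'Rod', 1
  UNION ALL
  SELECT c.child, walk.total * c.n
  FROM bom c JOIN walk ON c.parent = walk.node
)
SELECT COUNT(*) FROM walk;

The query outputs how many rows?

Base: (Rod, total=1).
Iteration 1: components of {Rod} -> Clip = 1*5 = 5.
Iteration 2: components of {Clip} -> Bolt = 5*1 = 5, Plate = 5*5 = 25.
Iteration 3: components of {Bolt,Plate} -> Gear = 25*1 = 25, Gizmo = 5*5 = 25, Shaft = 5*2 = 10.
Iteration 4: components of {Gear,Gizmo,Shaft} -> Motor = 25*4 = 100, Nut = 10*1 = 10, Panel = 10*2 = 20.
Iteration 5: no further components; recursion stops.
Total rows emitted: 10.

10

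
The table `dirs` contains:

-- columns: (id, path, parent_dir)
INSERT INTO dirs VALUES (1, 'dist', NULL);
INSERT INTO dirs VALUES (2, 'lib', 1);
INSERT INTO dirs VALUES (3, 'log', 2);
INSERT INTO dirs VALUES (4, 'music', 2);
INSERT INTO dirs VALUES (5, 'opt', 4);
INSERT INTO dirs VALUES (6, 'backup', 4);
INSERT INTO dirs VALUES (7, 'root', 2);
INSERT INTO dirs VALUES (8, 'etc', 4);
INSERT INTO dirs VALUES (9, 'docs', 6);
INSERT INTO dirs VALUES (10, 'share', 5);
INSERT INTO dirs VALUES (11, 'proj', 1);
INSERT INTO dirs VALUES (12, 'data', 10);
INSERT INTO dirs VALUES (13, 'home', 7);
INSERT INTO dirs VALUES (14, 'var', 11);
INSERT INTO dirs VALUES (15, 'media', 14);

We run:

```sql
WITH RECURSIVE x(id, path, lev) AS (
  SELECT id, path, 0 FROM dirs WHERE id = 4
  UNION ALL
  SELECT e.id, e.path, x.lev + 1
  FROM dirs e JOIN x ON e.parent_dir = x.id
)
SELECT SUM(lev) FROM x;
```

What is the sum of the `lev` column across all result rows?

10

Base: id=4 (music) at lev 0.
Iteration 1: rows with parent_dir in {4} -> opt (id 5, lev 1), backup (id 6, lev 1), etc (id 8, lev 1).
Iteration 2: rows with parent_dir in {5,6,8} -> docs (id 9, lev 2), share (id 10, lev 2).
Iteration 3: rows with parent_dir in {9,10} -> data (id 12, lev 3).
Iteration 4: no rows with parent_dir in {12}; recursion stops.
SUM(lev) = 0 + 1 + 1 + 1 + 2 + 2 + 3 = 10.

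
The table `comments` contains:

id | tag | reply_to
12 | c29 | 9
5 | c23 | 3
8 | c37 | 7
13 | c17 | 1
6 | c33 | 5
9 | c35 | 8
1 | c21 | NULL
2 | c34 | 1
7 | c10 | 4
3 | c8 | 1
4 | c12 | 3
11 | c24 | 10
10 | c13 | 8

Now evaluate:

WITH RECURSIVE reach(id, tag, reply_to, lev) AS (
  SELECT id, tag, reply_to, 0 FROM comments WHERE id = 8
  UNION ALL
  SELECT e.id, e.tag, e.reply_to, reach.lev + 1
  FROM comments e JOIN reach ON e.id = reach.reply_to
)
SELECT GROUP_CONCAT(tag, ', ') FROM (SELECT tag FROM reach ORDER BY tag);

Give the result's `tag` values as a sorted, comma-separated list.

c10, c12, c21, c37, c8

Base: id=8 (c37), reply_to=7, lev 0.
Iteration 1: join on id=7 -> c10 (id 7, reply_to=4, lev 1).
Iteration 2: join on id=4 -> c12 (id 4, reply_to=3, lev 2).
Iteration 3: join on id=3 -> c8 (id 3, reply_to=1, lev 3).
Iteration 4: join on id=1 -> c21 (id 1, reply_to=NULL, lev 4).
Iteration 5: reply_to is NULL; no match; recursion stops.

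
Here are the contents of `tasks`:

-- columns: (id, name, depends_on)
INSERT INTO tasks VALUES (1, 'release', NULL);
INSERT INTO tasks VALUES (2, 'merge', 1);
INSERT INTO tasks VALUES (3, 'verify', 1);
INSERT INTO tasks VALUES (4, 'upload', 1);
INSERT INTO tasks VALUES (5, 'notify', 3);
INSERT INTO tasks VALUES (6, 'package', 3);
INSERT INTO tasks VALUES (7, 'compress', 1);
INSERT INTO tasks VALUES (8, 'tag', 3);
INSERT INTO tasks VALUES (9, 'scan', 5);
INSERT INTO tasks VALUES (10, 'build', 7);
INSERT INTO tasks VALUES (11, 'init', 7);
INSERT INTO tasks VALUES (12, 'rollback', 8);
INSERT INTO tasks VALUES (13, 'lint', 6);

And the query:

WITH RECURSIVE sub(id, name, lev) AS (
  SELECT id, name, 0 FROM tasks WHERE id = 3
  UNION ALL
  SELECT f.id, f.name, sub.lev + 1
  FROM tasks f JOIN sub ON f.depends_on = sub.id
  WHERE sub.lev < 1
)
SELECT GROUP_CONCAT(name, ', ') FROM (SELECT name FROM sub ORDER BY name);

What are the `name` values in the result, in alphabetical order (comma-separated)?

Base: id=3 (verify) at lev 0.
Iteration 1: rows with depends_on in {3} -> notify (id 5, lev 1), package (id 6, lev 1), tag (id 8, lev 1).
Iteration 2: lev < 1 fails for all current rows; recursion stops.

notify, package, tag, verify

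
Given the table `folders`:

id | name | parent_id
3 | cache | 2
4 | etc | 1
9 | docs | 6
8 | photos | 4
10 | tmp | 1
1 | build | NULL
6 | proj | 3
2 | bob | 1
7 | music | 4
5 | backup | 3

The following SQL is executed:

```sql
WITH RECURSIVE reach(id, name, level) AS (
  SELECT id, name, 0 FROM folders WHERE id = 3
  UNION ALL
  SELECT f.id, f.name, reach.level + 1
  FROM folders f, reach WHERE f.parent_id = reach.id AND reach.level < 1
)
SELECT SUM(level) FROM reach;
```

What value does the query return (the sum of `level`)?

Base: id=3 (cache) at level 0.
Iteration 1: rows with parent_id in {3} -> backup (id 5, level 1), proj (id 6, level 1).
Iteration 2: level < 1 fails for all current rows; recursion stops.
SUM(level) = 0 + 1 + 1 = 2.

2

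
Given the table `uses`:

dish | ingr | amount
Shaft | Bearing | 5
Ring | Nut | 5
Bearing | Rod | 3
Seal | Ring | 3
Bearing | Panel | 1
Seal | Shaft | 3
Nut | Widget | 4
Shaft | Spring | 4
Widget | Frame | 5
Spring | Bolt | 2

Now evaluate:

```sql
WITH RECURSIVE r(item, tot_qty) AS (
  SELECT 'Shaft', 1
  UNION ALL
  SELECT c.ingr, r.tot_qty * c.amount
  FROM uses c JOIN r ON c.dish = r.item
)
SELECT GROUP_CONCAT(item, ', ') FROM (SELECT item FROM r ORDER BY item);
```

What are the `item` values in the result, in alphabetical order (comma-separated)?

Base: (Shaft, tot_qty=1).
Iteration 1: components of {Shaft} -> Bearing = 1*5 = 5, Spring = 1*4 = 4.
Iteration 2: components of {Bearing,Spring} -> Bolt = 4*2 = 8, Panel = 5*1 = 5, Rod = 5*3 = 15.
Iteration 3: no further components; recursion stops.

Bearing, Bolt, Panel, Rod, Shaft, Spring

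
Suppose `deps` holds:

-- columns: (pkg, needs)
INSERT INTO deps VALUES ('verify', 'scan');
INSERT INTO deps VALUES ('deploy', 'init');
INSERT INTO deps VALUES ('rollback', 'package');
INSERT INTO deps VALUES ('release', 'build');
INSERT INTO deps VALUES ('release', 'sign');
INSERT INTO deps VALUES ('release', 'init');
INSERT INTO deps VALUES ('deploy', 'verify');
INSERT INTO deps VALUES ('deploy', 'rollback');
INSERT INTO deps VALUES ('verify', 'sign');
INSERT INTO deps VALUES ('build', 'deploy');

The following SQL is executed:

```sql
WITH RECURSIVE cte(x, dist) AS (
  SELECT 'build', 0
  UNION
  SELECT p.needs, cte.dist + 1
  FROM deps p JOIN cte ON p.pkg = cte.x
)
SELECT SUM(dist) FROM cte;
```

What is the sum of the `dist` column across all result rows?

16

Base: (build, dist=0).
Iteration 1: edges from {build} -> (deploy, dist=1).
Iteration 2: edges from {deploy} -> (init, dist=2), (rollback, dist=2), (verify, dist=2).
Iteration 3: edges from {init,rollback,verify} -> (package, dist=3), (scan, dist=3), (sign, dist=3).
Iteration 4: no outgoing edges from {package,scan,sign}; recursion stops.
SUM(dist) = 0 + 1 + 2 + 2 + 2 + 3 + 3 + 3 = 16.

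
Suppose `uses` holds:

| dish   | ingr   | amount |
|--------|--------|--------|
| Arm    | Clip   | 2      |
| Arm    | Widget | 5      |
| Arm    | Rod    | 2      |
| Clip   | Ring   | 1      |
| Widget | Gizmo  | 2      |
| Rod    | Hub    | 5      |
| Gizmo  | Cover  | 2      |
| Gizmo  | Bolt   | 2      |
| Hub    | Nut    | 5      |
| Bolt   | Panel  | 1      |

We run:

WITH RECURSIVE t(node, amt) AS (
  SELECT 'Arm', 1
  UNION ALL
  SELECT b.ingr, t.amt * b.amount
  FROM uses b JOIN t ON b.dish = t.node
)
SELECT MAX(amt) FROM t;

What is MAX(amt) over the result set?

Base: (Arm, amt=1).
Iteration 1: components of {Arm} -> Clip = 1*2 = 2, Rod = 1*2 = 2, Widget = 1*5 = 5.
Iteration 2: components of {Clip,Rod,Widget} -> Gizmo = 5*2 = 10, Hub = 2*5 = 10, Ring = 2*1 = 2.
Iteration 3: components of {Gizmo,Hub,Ring} -> Bolt = 10*2 = 20, Cover = 10*2 = 20, Nut = 10*5 = 50.
Iteration 4: components of {Bolt,Cover,Nut} -> Panel = 20*1 = 20.
Iteration 5: no further components; recursion stops.
amt values: 1, 2, 5, 2, 2, 10, 10, 20, 20, 50, 20; the maximum is 50.

50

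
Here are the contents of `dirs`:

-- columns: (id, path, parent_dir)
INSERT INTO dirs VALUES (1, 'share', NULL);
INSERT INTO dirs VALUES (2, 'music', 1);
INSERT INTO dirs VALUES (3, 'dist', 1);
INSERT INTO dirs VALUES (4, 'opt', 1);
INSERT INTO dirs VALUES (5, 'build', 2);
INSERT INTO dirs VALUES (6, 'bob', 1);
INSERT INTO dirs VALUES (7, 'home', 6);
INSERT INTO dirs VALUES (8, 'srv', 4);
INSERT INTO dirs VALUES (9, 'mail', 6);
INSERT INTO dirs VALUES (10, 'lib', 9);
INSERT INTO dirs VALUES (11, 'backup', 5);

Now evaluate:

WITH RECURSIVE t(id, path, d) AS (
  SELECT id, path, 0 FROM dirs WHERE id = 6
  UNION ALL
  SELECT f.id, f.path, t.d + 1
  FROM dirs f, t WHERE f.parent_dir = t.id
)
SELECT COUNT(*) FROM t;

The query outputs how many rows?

4

Base: id=6 (bob) at d 0.
Iteration 1: rows with parent_dir in {6} -> home (id 7, d 1), mail (id 9, d 1).
Iteration 2: rows with parent_dir in {7,9} -> lib (id 10, d 2).
Iteration 3: no rows with parent_dir in {10}; recursion stops.
Total rows emitted: 4.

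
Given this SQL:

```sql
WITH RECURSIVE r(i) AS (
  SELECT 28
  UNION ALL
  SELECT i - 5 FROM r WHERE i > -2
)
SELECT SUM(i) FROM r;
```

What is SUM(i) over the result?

91

Base: i=28.
Iteration 1: 28 > -2 holds -> i = 28 - 5 = 23.
Iteration 2: 23 > -2 holds -> i = 23 - 5 = 18.
Iteration 3: 18 > -2 holds -> i = 18 - 5 = 13.
Iteration 4: 13 > -2 holds -> i = 13 - 5 = 8.
Iteration 5: 8 > -2 holds -> i = 8 - 5 = 3.
Iteration 6: 3 > -2 holds -> i = 3 - 5 = -2.
Iteration 7: -2 > -2 fails; recursion stops.
SUM(i) = 28 + 23 + 18 + 13 + 8 + 3 + -2 = 91.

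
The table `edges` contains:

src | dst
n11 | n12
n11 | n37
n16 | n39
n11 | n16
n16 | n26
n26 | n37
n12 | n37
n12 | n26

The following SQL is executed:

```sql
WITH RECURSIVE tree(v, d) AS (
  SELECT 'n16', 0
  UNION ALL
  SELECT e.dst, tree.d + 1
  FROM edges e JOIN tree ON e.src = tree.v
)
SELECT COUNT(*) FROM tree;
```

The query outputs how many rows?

4

Base: (n16, d=0).
Iteration 1: edges from {n16} -> (n26, d=1), (n39, d=1).
Iteration 2: edges from {n26,n39} -> (n37, d=2).
Iteration 3: no outgoing edges from {n37}; recursion stops.
Total rows emitted: 4.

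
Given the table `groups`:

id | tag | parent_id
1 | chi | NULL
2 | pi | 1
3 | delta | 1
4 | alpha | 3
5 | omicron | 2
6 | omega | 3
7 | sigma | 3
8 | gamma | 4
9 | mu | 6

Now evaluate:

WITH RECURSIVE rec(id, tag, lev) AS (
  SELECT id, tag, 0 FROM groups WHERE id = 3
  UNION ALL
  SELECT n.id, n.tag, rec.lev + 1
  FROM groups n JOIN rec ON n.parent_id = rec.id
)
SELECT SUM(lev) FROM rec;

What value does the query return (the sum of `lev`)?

7

Base: id=3 (delta) at lev 0.
Iteration 1: rows with parent_id in {3} -> alpha (id 4, lev 1), omega (id 6, lev 1), sigma (id 7, lev 1).
Iteration 2: rows with parent_id in {4,6,7} -> gamma (id 8, lev 2), mu (id 9, lev 2).
Iteration 3: no rows with parent_id in {8,9}; recursion stops.
SUM(lev) = 0 + 1 + 1 + 1 + 2 + 2 = 7.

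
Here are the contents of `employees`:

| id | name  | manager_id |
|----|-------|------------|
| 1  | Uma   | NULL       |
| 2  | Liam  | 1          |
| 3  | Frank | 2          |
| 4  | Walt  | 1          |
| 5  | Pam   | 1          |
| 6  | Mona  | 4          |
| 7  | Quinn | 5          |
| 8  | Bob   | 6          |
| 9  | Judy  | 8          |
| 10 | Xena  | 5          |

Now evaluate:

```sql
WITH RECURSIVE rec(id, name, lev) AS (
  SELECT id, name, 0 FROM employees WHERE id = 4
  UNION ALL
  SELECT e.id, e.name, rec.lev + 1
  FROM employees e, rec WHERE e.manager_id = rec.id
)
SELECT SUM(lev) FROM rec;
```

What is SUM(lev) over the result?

6

Base: id=4 (Walt) at lev 0.
Iteration 1: rows with manager_id in {4} -> Mona (id 6, lev 1).
Iteration 2: rows with manager_id in {6} -> Bob (id 8, lev 2).
Iteration 3: rows with manager_id in {8} -> Judy (id 9, lev 3).
Iteration 4: no rows with manager_id in {9}; recursion stops.
SUM(lev) = 0 + 1 + 2 + 3 = 6.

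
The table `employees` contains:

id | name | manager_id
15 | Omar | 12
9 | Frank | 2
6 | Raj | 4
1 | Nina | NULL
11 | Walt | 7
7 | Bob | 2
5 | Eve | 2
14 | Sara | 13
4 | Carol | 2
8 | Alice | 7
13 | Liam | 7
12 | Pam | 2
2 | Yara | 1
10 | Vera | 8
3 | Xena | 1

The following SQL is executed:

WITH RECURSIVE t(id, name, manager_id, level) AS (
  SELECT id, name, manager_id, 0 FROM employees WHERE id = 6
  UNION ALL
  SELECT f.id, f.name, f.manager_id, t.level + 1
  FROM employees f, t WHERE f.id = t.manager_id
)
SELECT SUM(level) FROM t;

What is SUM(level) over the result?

6

Base: id=6 (Raj), manager_id=4, level 0.
Iteration 1: join on id=4 -> Carol (id 4, manager_id=2, level 1).
Iteration 2: join on id=2 -> Yara (id 2, manager_id=1, level 2).
Iteration 3: join on id=1 -> Nina (id 1, manager_id=NULL, level 3).
Iteration 4: manager_id is NULL; no match; recursion stops.
SUM(level) = 0 + 1 + 2 + 3 = 6.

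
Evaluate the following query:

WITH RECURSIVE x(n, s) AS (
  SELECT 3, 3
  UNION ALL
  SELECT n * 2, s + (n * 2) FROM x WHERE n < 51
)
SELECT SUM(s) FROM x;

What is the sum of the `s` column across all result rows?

Base: n=3, s=3.
Iteration 1: 3 < 51 holds -> n = 3 * 2 = 6, s = 3 + 6 = 9.
Iteration 2: 6 < 51 holds -> n = 6 * 2 = 12, s = 9 + 12 = 21.
Iteration 3: 12 < 51 holds -> n = 12 * 2 = 24, s = 21 + 24 = 45.
Iteration 4: 24 < 51 holds -> n = 24 * 2 = 48, s = 45 + 48 = 93.
Iteration 5: 48 < 51 holds -> n = 48 * 2 = 96, s = 93 + 96 = 189.
Iteration 6: 96 < 51 fails; recursion stops.
SUM(s) = 3 + 9 + 21 + 45 + 93 + 189 = 360.

360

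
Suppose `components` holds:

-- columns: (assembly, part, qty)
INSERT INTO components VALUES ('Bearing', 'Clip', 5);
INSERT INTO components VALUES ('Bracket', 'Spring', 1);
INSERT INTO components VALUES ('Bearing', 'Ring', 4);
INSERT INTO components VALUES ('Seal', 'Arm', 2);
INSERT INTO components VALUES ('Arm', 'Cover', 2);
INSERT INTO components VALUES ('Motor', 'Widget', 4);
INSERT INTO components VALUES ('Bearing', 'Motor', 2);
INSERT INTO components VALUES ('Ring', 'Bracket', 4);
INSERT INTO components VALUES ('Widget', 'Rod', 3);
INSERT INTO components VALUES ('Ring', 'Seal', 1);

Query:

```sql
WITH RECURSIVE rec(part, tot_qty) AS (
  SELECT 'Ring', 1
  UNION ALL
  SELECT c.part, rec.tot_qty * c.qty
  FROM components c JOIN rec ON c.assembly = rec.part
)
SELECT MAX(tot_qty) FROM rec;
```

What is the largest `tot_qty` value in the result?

Base: (Ring, tot_qty=1).
Iteration 1: components of {Ring} -> Bracket = 1*4 = 4, Seal = 1*1 = 1.
Iteration 2: components of {Bracket,Seal} -> Arm = 1*2 = 2, Spring = 4*1 = 4.
Iteration 3: components of {Arm,Spring} -> Cover = 2*2 = 4.
Iteration 4: no further components; recursion stops.
tot_qty values: 1, 1, 4, 2, 4, 4; the maximum is 4.

4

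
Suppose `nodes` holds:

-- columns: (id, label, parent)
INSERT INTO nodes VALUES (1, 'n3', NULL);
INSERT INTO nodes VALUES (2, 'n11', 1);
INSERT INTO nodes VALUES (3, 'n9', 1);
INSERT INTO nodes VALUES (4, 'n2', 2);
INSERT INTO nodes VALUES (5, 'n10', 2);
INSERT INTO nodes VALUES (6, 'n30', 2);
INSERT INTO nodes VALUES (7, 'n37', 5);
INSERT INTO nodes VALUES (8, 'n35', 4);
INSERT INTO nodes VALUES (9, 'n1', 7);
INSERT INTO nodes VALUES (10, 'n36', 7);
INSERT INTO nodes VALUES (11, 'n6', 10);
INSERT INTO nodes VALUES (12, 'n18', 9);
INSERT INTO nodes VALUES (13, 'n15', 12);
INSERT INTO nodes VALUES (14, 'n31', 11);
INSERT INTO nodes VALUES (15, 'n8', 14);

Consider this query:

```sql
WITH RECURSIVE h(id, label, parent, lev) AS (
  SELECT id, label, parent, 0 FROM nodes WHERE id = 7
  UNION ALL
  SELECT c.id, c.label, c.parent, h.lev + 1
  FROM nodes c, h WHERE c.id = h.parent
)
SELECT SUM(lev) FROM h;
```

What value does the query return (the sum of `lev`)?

Base: id=7 (n37), parent=5, lev 0.
Iteration 1: join on id=5 -> n10 (id 5, parent=2, lev 1).
Iteration 2: join on id=2 -> n11 (id 2, parent=1, lev 2).
Iteration 3: join on id=1 -> n3 (id 1, parent=NULL, lev 3).
Iteration 4: parent is NULL; no match; recursion stops.
SUM(lev) = 0 + 1 + 2 + 3 = 6.

6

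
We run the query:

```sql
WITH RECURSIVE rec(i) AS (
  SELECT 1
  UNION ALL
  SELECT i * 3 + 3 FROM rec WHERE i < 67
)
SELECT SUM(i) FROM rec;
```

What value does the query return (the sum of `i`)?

295

Base: i=1.
Iteration 1: 1 < 67 holds -> i = 1 * 3 + 3 = 6.
Iteration 2: 6 < 67 holds -> i = 6 * 3 + 3 = 21.
Iteration 3: 21 < 67 holds -> i = 21 * 3 + 3 = 66.
Iteration 4: 66 < 67 holds -> i = 66 * 3 + 3 = 201.
Iteration 5: 201 < 67 fails; recursion stops.
SUM(i) = 1 + 6 + 21 + 66 + 201 = 295.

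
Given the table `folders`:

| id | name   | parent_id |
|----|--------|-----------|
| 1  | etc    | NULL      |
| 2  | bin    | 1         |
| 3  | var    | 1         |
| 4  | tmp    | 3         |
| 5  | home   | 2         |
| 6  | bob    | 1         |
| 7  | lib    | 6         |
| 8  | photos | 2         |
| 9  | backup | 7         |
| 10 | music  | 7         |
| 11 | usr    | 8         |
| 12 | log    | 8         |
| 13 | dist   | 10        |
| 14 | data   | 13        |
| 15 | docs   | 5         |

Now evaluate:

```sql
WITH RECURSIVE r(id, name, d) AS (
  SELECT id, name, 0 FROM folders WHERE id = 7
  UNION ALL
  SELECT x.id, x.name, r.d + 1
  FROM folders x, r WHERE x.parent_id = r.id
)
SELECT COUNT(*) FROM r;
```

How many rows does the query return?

Base: id=7 (lib) at d 0.
Iteration 1: rows with parent_id in {7} -> backup (id 9, d 1), music (id 10, d 1).
Iteration 2: rows with parent_id in {9,10} -> dist (id 13, d 2).
Iteration 3: rows with parent_id in {13} -> data (id 14, d 3).
Iteration 4: no rows with parent_id in {14}; recursion stops.
Total rows emitted: 5.

5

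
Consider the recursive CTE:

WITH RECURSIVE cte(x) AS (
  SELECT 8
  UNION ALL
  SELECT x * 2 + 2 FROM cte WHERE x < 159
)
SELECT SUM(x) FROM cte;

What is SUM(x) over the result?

Base: x=8.
Iteration 1: 8 < 159 holds -> x = 8 * 2 + 2 = 18.
Iteration 2: 18 < 159 holds -> x = 18 * 2 + 2 = 38.
Iteration 3: 38 < 159 holds -> x = 38 * 2 + 2 = 78.
Iteration 4: 78 < 159 holds -> x = 78 * 2 + 2 = 158.
Iteration 5: 158 < 159 holds -> x = 158 * 2 + 2 = 318.
Iteration 6: 318 < 159 fails; recursion stops.
SUM(x) = 8 + 18 + 38 + 78 + 158 + 318 = 618.

618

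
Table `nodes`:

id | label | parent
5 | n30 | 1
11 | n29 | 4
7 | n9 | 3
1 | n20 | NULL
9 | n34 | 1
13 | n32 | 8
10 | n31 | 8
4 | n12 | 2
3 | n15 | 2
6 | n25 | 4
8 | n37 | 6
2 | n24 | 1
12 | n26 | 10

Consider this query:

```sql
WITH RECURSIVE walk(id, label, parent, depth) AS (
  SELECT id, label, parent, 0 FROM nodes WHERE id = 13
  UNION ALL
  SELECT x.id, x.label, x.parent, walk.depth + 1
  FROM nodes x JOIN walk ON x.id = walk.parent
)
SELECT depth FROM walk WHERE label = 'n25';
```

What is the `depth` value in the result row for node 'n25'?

2

Base: id=13 (n32), parent=8, depth 0.
Iteration 1: join on id=8 -> n37 (id 8, parent=6, depth 1).
Iteration 2: join on id=6 -> n25 (id 6, parent=4, depth 2).
Iteration 3: join on id=4 -> n12 (id 4, parent=2, depth 3).
Iteration 4: join on id=2 -> n24 (id 2, parent=1, depth 4).
Iteration 5: join on id=1 -> n20 (id 1, parent=NULL, depth 5).
Iteration 6: parent is NULL; no match; recursion stops.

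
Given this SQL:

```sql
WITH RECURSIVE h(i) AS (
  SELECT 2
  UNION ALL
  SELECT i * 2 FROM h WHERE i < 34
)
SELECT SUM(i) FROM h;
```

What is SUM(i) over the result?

126

Base: i=2.
Iteration 1: 2 < 34 holds -> i = 2 * 2 = 4.
Iteration 2: 4 < 34 holds -> i = 4 * 2 = 8.
Iteration 3: 8 < 34 holds -> i = 8 * 2 = 16.
Iteration 4: 16 < 34 holds -> i = 16 * 2 = 32.
Iteration 5: 32 < 34 holds -> i = 32 * 2 = 64.
Iteration 6: 64 < 34 fails; recursion stops.
SUM(i) = 2 + 4 + 8 + 16 + 32 + 64 = 126.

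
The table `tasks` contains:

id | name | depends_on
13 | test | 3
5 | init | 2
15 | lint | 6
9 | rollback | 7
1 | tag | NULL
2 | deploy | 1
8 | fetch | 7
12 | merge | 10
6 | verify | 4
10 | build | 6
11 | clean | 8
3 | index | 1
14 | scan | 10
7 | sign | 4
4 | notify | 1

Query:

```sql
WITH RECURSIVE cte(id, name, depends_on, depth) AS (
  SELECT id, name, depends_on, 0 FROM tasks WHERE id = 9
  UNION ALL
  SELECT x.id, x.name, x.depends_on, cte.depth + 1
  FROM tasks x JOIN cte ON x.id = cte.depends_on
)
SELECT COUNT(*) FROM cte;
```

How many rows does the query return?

4

Base: id=9 (rollback), depends_on=7, depth 0.
Iteration 1: join on id=7 -> sign (id 7, depends_on=4, depth 1).
Iteration 2: join on id=4 -> notify (id 4, depends_on=1, depth 2).
Iteration 3: join on id=1 -> tag (id 1, depends_on=NULL, depth 3).
Iteration 4: depends_on is NULL; no match; recursion stops.
Total rows emitted: 4.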